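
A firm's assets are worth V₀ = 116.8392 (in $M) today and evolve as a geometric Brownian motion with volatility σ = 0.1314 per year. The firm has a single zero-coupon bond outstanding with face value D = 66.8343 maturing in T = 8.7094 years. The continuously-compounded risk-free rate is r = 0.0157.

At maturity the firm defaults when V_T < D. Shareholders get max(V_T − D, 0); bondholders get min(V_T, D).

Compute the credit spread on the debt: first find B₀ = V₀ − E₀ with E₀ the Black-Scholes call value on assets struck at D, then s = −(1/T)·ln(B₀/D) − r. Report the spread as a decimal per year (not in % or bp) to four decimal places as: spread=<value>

d₁ = [ln(V₀/D) + (r + σ²/2)T] / (σ√T)
   = [ln(116.8392/66.8343) + (0.0157 + 0.5·0.1314²)·8.7094] / (0.1314·√8.7094)
   = [0.558582 + 0.211926] / 0.387784 = 1.986953
d₂ = d₁ − σ√T = 1.986953 − 0.387784 = 1.599169
N(d₁) = 0.976536,  N(d₂) = 0.945109,  e^(−rT) = 0.872199
E₀ = V₀·N(d₁) − D·e^(−rT)·N(d₂)
   = 116.8392·0.976536 − 66.8343·0.872199·0.945109 = 59.004673
B₀ = V₀ − E₀ = 116.8392 − 59.004673 = 57.834527
spread = −(1/T)·ln(B₀/D) − r = −(1/8.7094)·ln(57.834527/66.8343) − 0.0157 = 0.00090625

spread=0.0009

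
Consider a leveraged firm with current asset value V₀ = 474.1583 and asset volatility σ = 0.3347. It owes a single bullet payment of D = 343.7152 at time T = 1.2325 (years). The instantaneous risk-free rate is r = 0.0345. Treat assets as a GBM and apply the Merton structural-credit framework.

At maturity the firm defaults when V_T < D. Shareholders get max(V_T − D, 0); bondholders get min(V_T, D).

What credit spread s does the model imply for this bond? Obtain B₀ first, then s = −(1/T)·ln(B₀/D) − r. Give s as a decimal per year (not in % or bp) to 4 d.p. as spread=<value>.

spread=0.0316

d₁ = [ln(V₀/D) + (r + σ²/2)T] / (σ√T)
   = [ln(474.1583/343.7152) + (0.0345 + 0.5·0.3347²)·1.2325] / (0.3347·√1.2325)
   = [0.321728 + 0.111556] / 0.371577 = 1.166067
d₂ = d₁ − σ√T = 1.166067 − 0.371577 = 0.794489
N(d₁) = 0.878206,  N(d₂) = 0.786545,  e^(−rT) = 0.958370
E₀ = V₀·N(d₁) − D·e^(−rT)·N(d₂)
   = 474.1583·0.878206 − 343.7152·0.958370·0.786545 = 157.315949
B₀ = V₀ − E₀ = 474.1583 − 157.315949 = 316.842351
spread = −(1/T)·ln(B₀/D) − r = −(1/1.2325)·ln(316.842351/343.7152) − 0.0345 = 0.03155199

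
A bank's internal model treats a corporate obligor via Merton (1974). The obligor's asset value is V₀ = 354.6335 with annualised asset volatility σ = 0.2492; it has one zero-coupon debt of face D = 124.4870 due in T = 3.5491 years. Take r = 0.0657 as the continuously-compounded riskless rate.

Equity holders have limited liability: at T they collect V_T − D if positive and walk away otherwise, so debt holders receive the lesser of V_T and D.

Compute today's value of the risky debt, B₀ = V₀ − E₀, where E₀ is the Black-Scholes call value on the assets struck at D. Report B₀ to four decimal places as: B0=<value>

B0=98.5122

d₁ = [ln(V₀/D) + (r + σ²/2)T] / (σ√T)
   = [ln(354.6335/124.4870) + (0.0657 + 0.5·0.2492²)·3.5491] / (0.2492·√3.5491)
   = [1.046884 + 0.343377] / 0.469469 = 2.961344
d₂ = d₁ − σ√T = 2.961344 − 0.469469 = 2.491875
N(d₁) = 0.998469,  N(d₂) = 0.993646,  e^(−rT) = 0.792014
E₀ = V₀·N(d₁) − D·e^(−rT)·N(d₂)
   = 354.6335·0.998469 − 124.4870·0.792014·0.993646 = 256.121330
B₀ = V₀ − E₀ = 354.6335 − 256.121330 = 98.512170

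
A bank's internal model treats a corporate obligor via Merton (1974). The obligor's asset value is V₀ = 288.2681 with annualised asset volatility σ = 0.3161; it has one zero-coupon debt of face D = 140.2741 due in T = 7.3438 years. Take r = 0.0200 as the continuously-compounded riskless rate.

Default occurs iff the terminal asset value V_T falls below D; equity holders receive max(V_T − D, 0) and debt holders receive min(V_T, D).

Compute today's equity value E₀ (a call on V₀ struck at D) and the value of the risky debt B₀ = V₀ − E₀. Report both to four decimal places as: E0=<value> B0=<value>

d₁ = [ln(V₀/D) + (r + σ²/2)T] / (σ√T)
   = [ln(288.2681/140.2741) + (0.0200 + 0.5·0.3161²)·7.3438] / (0.3161·√7.3438)
   = [0.720293 + 0.513769] / 0.856614 = 1.440629
d₂ = d₁ − σ√T = 1.440629 − 0.856614 = 0.584015
N(d₁) = 0.925155,  N(d₂) = 0.720395,  e^(−rT) = 0.863401
E₀ = V₀·N(d₁) − D·e^(−rT)·N(d₂)
   = 288.2681·0.925155 − 140.2741·0.863401·0.720395 = 179.443678
B₀ = V₀ − E₀ = 288.2681 − 179.443678 = 108.824422

E0=179.4437 B0=108.8244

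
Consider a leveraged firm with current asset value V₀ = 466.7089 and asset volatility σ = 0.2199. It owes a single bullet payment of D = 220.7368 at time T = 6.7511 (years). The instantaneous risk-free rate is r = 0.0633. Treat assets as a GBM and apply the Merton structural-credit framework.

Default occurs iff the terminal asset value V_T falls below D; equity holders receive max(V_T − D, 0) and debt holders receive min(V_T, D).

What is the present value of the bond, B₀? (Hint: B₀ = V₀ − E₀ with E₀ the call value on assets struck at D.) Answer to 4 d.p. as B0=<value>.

d₁ = [ln(V₀/D) + (r + σ²/2)T] / (σ√T)
   = [ln(466.7089/220.7368) + (0.0633 + 0.5·0.2199²)·6.7511] / (0.2199·√6.7511)
   = [0.748735 + 0.590573] / 0.571364 = 2.344055
d₂ = d₁ − σ√T = 2.344055 − 0.571364 = 1.772691
N(d₁) = 0.990462,  N(d₂) = 0.961860,  e^(−rT) = 0.652239
E₀ = V₀·N(d₁) − D·e^(−rT)·N(d₂)
   = 466.7089·0.990462 − 220.7368·0.652239·0.961860 = 323.775612
B₀ = V₀ − E₀ = 466.7089 − 323.775612 = 142.933288

B0=142.9333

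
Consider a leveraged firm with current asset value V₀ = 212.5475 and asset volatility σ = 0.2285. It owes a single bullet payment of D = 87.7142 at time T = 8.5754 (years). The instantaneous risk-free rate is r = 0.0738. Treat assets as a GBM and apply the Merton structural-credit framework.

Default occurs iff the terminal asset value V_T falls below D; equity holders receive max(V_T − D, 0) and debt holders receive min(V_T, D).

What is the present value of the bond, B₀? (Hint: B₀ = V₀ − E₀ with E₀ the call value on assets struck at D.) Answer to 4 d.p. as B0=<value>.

d₁ = [ln(V₀/D) + (r + σ²/2)T] / (σ√T)
   = [ln(212.5475/87.7142) + (0.0738 + 0.5·0.2285²)·8.5754] / (0.2285·√8.5754)
   = [0.885082 + 0.856735] / 0.669134 = 2.603089
d₂ = d₁ − σ√T = 2.603089 − 0.669134 = 1.933955
N(d₁) = 0.995381,  N(d₂) = 0.973441,  e^(−rT) = 0.531068
E₀ = V₀·N(d₁) − D·e^(−rT)·N(d₂)
   = 212.5475·0.995381 − 87.7142·0.531068·0.973441 = 166.220616
B₀ = V₀ − E₀ = 212.5475 − 166.220616 = 46.326884

B0=46.3269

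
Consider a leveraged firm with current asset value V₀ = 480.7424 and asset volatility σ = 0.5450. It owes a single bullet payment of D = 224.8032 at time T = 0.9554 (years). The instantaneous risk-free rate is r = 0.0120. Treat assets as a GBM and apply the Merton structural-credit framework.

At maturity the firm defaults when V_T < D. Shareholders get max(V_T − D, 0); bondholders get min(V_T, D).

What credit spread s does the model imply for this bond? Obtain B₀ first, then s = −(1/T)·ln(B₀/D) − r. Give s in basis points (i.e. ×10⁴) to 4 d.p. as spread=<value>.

d₁ = [ln(V₀/D) + (r + σ²/2)T] / (σ√T)
   = [ln(480.7424/224.8032) + (0.0120 + 0.5·0.5450²)·0.9554] / (0.5450·√0.9554)
   = [0.760106 + 0.153354] / 0.532708 = 1.714748
d₂ = d₁ − σ√T = 1.714748 − 0.532708 = 1.182040
N(d₁) = 0.956804,  N(d₂) = 0.881405,  e^(−rT) = 0.988601
E₀ = V₀·N(d₁) − D·e^(−rT)·N(d₂)
   = 480.7424·0.956804 − 224.8032·0.988601·0.881405 = 264.092391
B₀ = V₀ − E₀ = 480.7424 − 264.092391 = 216.650009
spread = −(1/T)·ln(B₀/D) − r = −(1/0.9554)·ln(216.650009/224.8032) − 0.0120 = 0.02666670
in basis points: 0.02666670 × 10⁴ = 266.6670 bp

spread=266.6670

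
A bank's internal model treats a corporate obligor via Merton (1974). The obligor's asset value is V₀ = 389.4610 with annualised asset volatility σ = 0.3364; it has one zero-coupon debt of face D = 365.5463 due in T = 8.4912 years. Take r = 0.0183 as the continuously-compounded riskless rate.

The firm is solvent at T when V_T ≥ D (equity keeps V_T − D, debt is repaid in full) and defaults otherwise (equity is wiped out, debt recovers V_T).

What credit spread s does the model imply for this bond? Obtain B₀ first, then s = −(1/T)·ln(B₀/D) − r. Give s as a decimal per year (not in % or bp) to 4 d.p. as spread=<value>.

d₁ = [ln(V₀/D) + (r + σ²/2)T] / (σ√T)
   = [ln(389.4610/365.5463) + (0.0183 + 0.5·0.3364²)·8.4912] / (0.3364·√8.4912)
   = [0.063371 + 0.635842] / 0.980258 = 0.713295
d₂ = d₁ − σ√T = 0.713295 − 0.980258 = -0.266964
N(d₁) = 0.762168,  N(d₂) = 0.394749,  e^(−rT) = 0.856082
E₀ = V₀·N(d₁) − D·e^(−rT)·N(d₂)
   = 389.4610·0.762168 − 365.5463·0.856082·0.394749 = 173.303124
B₀ = V₀ − E₀ = 389.4610 − 173.303124 = 216.157876
spread = −(1/T)·ln(B₀/D) − r = −(1/8.4912)·ln(216.157876/365.5463) − 0.0183 = 0.04357393

spread=0.0436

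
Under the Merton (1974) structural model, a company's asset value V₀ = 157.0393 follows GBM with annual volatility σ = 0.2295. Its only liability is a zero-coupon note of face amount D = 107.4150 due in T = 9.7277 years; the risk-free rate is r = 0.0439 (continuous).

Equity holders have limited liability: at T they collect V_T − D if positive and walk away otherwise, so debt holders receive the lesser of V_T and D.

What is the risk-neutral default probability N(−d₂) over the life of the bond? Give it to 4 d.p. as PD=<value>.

d₁ = [ln(V₀/D) + (r + σ²/2)T] / (σ√T)
   = [ln(157.0393/107.4150) + (0.0439 + 0.5·0.2295²)·9.7277] / (0.2295·√9.7277)
   = [0.379796 + 0.683226] / 0.715794 = 1.485097
d₂ = d₁ − σ√T = 1.485097 − 0.715794 = 0.769303
risk-neutral PD = N(−d₂) = N(-0.769303) = 0.220857

PD=0.2209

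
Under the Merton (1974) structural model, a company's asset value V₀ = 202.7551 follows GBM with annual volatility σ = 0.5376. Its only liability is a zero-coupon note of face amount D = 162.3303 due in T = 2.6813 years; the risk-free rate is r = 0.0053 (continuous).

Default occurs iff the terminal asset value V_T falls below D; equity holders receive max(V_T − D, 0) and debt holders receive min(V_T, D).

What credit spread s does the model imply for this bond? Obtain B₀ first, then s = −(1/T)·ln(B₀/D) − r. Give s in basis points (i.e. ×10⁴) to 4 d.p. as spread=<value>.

spread=1148.3243

d₁ = [ln(V₀/D) + (r + σ²/2)T] / (σ√T)
   = [ln(202.7551/162.3303) + (0.0053 + 0.5·0.5376²)·2.6813] / (0.5376·√2.6813)
   = [0.222366 + 0.401677] / 0.880303 = 0.708896
d₂ = d₁ − σ√T = 0.708896 − 0.880303 = -0.171407
N(d₁) = 0.760805,  N(d₂) = 0.431952,  e^(−rT) = 0.985890
E₀ = V₀·N(d₁) − D·e^(−rT)·N(d₂)
   = 202.7551·0.760805 − 162.3303·0.985890·0.431952 = 85.127693
B₀ = V₀ − E₀ = 202.7551 − 85.127693 = 117.627407
spread = −(1/T)·ln(B₀/D) − r = −(1/2.6813)·ln(117.627407/162.3303) − 0.0053 = 0.11483243
in basis points: 0.11483243 × 10⁴ = 1148.3243 bp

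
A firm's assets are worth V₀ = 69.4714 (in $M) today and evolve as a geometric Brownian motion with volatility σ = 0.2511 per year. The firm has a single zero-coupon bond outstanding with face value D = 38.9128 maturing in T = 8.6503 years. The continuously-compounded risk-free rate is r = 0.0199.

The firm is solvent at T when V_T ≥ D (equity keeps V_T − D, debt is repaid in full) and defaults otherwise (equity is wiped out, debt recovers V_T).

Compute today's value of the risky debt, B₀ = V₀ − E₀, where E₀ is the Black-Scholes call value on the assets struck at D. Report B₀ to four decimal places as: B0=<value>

d₁ = [ln(V₀/D) + (r + σ²/2)T] / (σ√T)
   = [ln(69.4714/38.9128) + (0.0199 + 0.5·0.2511²)·8.6503] / (0.2511·√8.6503)
   = [0.579592 + 0.444847] / 0.738520 = 1.387151
d₂ = d₁ − σ√T = 1.387151 − 0.738520 = 0.648631
N(d₁) = 0.917302,  N(d₂) = 0.741712,  e^(−rT) = 0.841860
E₀ = V₀·N(d₁) − D·e^(−rT)·N(d₂)
   = 69.4714·0.917302 − 38.9128·0.841860·0.741712 = 39.428426
B₀ = V₀ − E₀ = 69.4714 − 39.428426 = 30.042974

B0=30.0430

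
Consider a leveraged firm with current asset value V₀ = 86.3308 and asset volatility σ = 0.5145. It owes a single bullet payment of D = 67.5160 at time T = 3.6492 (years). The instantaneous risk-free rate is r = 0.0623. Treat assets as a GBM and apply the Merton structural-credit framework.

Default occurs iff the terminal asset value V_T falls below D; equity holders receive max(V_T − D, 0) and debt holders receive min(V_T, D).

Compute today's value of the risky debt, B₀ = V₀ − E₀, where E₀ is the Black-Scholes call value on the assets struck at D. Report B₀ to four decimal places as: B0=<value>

d₁ = [ln(V₀/D) + (r + σ²/2)T] / (σ√T)
   = [ln(86.3308/67.5160) + (0.0623 + 0.5·0.5145²)·3.6492] / (0.5145·√3.6492)
   = [0.245822 + 0.710335] / 0.982843 = 0.972848
d₂ = d₁ − σ√T = 0.972848 − 0.982843 = -0.009995
N(d₁) = 0.834686,  N(d₂) = 0.496013,  e^(−rT) = 0.796646
E₀ = V₀·N(d₁) − D·e^(−rT)·N(d₂)
   = 86.3308·0.834686 − 67.5160·0.796646·0.496013 = 45.380374
B₀ = V₀ − E₀ = 86.3308 − 45.380374 = 40.950426

B0=40.9504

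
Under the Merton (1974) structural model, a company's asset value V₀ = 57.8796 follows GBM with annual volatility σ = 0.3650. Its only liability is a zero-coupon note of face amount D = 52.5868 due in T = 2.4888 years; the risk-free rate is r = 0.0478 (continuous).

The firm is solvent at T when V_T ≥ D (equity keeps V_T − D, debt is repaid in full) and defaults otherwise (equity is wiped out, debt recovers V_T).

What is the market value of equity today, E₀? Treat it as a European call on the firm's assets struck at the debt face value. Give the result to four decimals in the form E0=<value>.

E0=18.2315

d₁ = [ln(V₀/D) + (r + σ²/2)T] / (σ√T)
   = [ln(57.8796/52.5868) + (0.0478 + 0.5·0.3650²)·2.4888] / (0.3650·√2.4888)
   = [0.095900 + 0.284750] / 0.575821 = 0.661055
d₂ = d₁ − σ√T = 0.661055 − 0.575821 = 0.085234
N(d₁) = 0.745711,  N(d₂) = 0.533962,  e^(−rT) = 0.887839
E₀ = V₀·N(d₁) − D·e^(−rT)·N(d₂)
   = 57.8796·0.745711 − 52.5868·0.887839·0.533962 = 18.231526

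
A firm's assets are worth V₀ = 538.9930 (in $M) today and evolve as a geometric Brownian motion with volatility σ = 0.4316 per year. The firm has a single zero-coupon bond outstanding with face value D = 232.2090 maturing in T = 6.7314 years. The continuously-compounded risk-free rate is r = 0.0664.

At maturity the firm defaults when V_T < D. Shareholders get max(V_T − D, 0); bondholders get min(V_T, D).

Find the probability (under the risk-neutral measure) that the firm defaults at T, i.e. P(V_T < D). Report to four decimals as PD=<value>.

d₁ = [ln(V₀/D) + (r + σ²/2)T] / (σ√T)
   = [ln(538.9930/232.2090) + (0.0664 + 0.5·0.4316²)·6.7314] / (0.4316·√6.7314)
   = [0.842065 + 1.073923] / 1.119784 = 1.711034
d₂ = d₁ − σ√T = 1.711034 − 1.119784 = 0.591250
risk-neutral PD = N(−d₂) = N(-0.591250) = 0.277177

PD=0.2772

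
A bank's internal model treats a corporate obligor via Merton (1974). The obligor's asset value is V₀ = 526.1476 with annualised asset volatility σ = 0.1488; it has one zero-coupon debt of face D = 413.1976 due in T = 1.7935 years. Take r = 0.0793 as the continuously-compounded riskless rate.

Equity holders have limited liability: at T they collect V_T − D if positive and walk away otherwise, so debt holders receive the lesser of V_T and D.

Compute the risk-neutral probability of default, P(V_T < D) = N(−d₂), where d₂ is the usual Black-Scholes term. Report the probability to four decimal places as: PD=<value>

d₁ = [ln(V₀/D) + (r + σ²/2)T] / (σ√T)
   = [ln(526.1476/413.1976) + (0.0793 + 0.5·0.1488²)·1.7935] / (0.1488·√1.7935)
   = [0.241656 + 0.162080] / 0.199275 = 2.026019
d₂ = d₁ − σ√T = 2.026019 − 0.199275 = 1.826744
risk-neutral PD = N(−d₂) = N(-1.826744) = 0.033869

PD=0.0339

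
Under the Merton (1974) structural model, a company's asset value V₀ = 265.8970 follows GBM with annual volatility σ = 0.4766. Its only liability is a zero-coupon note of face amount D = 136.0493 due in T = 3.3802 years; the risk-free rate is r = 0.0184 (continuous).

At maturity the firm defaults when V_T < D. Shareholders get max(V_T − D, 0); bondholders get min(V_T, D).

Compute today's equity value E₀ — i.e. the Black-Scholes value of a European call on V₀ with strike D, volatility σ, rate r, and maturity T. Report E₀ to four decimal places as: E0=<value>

E0=155.2663

d₁ = [ln(V₀/D) + (r + σ²/2)T] / (σ√T)
   = [ln(265.8970/136.0493) + (0.0184 + 0.5·0.4766²)·3.3802] / (0.4766·√3.3802)
   = [0.670092 + 0.446098] / 0.876244 = 1.273834
d₂ = d₁ − σ√T = 1.273834 − 0.876244 = 0.397589
N(d₁) = 0.898639,  N(d₂) = 0.654533,  e^(−rT) = 0.939699
E₀ = V₀·N(d₁) − D·e^(−rT)·N(d₂)
   = 265.8970·0.898639 − 136.0493·0.939699·0.654533 = 155.266271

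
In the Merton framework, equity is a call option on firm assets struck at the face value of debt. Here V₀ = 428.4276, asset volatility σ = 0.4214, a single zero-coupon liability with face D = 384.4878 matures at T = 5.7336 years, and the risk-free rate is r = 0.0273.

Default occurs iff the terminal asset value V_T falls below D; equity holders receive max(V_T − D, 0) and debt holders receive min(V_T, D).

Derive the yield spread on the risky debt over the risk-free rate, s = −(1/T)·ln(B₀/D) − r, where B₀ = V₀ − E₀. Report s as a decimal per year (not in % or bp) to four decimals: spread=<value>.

spread=0.0639

d₁ = [ln(V₀/D) + (r + σ²/2)T] / (σ√T)
   = [ln(428.4276/384.4878) + (0.0273 + 0.5·0.4214²)·5.7336] / (0.4214·√5.7336)
   = [0.108210 + 0.665608] / 1.009040 = 0.766885
d₂ = d₁ − σ√T = 0.766885 − 1.009040 = -0.242155
N(d₁) = 0.778425,  N(d₂) = 0.404330,  e^(−rT) = 0.855108
E₀ = V₀·N(d₁) − D·e^(−rT)·N(d₂)
   = 428.4276·0.778425 − 384.4878·0.855108·0.404330 = 200.563643
B₀ = V₀ − E₀ = 428.4276 − 200.563643 = 227.863957
spread = −(1/T)·ln(B₀/D) − r = −(1/5.7336)·ln(227.863957/384.4878) − 0.0273 = 0.06394517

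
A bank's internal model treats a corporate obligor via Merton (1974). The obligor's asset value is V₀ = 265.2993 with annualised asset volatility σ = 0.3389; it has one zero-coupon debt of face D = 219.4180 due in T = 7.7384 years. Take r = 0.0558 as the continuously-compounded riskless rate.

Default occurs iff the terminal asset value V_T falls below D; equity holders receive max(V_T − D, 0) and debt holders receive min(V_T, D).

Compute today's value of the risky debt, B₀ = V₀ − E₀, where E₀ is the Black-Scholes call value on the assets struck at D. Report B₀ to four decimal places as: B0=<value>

B0=116.1062

d₁ = [ln(V₀/D) + (r + σ²/2)T] / (σ√T)
   = [ln(265.2993/219.4180) + (0.0558 + 0.5·0.3389²)·7.7384] / (0.3389·√7.7384)
   = [0.189880 + 0.876193] / 0.942751 = 1.130810
d₂ = d₁ − σ√T = 1.130810 − 0.942751 = 0.188059
N(d₁) = 0.870933,  N(d₂) = 0.574585,  e^(−rT) = 0.649337
E₀ = V₀·N(d₁) − D·e^(−rT)·N(d₂)
   = 265.2993·0.870933 − 219.4180·0.649337·0.574585 = 149.193060
B₀ = V₀ − E₀ = 265.2993 − 149.193060 = 116.106240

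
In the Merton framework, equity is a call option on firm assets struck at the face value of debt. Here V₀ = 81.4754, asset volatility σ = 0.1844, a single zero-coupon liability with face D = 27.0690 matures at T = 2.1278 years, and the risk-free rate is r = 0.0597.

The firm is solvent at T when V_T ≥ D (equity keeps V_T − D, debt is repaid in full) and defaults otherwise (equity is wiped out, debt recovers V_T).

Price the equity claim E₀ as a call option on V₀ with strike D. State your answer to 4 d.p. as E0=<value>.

E0=57.6355

d₁ = [ln(V₀/D) + (r + σ²/2)T] / (σ√T)
   = [ln(81.4754/27.0690) + (0.0597 + 0.5·0.1844²)·2.1278] / (0.1844·√2.1278)
   = [1.101912 + 0.163206] / 0.268984 = 4.703321
d₂ = d₁ − σ√T = 4.703321 − 0.268984 = 4.434337
N(d₁) = 0.999999,  N(d₂) = 0.999995,  e^(−rT) = 0.880708
E₀ = V₀·N(d₁) − D·e^(−rT)·N(d₂)
   = 81.4754·0.999999 − 27.0690·0.880708·0.999995 = 57.635533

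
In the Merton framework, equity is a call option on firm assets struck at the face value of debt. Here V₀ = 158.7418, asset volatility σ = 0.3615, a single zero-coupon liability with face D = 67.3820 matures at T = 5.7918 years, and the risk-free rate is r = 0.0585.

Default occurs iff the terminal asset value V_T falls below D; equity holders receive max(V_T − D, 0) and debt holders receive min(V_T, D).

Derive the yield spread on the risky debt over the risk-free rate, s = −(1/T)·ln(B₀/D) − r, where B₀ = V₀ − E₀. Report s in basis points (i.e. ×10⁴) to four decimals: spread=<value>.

spread=102.0817

d₁ = [ln(V₀/D) + (r + σ²/2)T] / (σ√T)
   = [ln(158.7418/67.3820) + (0.0585 + 0.5·0.3615²)·5.7918] / (0.3615·√5.7918)
   = [0.856901 + 0.717263] / 0.869992 = 1.809401
d₂ = d₁ − σ√T = 1.809401 − 0.869992 = 0.939410
N(d₁) = 0.964806,  N(d₂) = 0.826240,  e^(−rT) = 0.712610
E₀ = V₀·N(d₁) − D·e^(−rT)·N(d₂)
   = 158.7418·0.964806 − 67.3820·0.712610·0.826240 = 113.481332
B₀ = V₀ − E₀ = 158.7418 − 113.481332 = 45.260468
spread = −(1/T)·ln(B₀/D) − r = −(1/5.7918)·ln(45.260468/67.3820) − 0.0585 = 0.01020817
in basis points: 0.01020817 × 10⁴ = 102.0817 bp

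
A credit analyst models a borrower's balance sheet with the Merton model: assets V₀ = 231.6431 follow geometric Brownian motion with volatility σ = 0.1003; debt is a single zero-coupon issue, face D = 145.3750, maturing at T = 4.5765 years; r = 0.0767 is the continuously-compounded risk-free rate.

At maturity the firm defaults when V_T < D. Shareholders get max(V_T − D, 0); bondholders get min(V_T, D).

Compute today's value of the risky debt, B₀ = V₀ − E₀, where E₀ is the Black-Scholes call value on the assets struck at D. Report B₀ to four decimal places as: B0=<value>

d₁ = [ln(V₀/D) + (r + σ²/2)T] / (σ√T)
   = [ln(231.6431/145.3750) + (0.0767 + 0.5·0.1003²)·4.5765] / (0.1003·√4.5765)
   = [0.465881 + 0.374038] / 0.214569 = 3.914440
d₂ = d₁ − σ√T = 3.914440 − 0.214569 = 3.699870
N(d₁) = 0.999955,  N(d₂) = 0.999892,  e^(−rT) = 0.703971
E₀ = V₀·N(d₁) − D·e^(−rT)·N(d₂)
   = 231.6431·0.999955 − 145.3750·0.703971·0.999892 = 129.303801
B₀ = V₀ − E₀ = 231.6431 − 129.303801 = 102.339299

B0=102.3393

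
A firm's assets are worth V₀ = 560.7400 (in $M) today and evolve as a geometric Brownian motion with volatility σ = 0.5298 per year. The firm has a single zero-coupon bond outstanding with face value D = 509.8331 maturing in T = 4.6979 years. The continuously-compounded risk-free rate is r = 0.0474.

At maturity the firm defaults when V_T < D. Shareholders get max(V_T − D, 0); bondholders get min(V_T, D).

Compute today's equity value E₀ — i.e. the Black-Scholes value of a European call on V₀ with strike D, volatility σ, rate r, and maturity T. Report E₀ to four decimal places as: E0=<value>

E0=293.7283

d₁ = [ln(V₀/D) + (r + σ²/2)T] / (σ√T)
   = [ln(560.7400/509.8331) + (0.0474 + 0.5·0.5298²)·4.6979] / (0.5298·√4.6979)
   = [0.095174 + 0.882003] / 1.148322 = 0.850960
d₂ = d₁ − σ√T = 0.850960 − 1.148322 = -0.297362
N(d₁) = 0.802604,  N(d₂) = 0.383095,  e^(−rT) = 0.800371
E₀ = V₀·N(d₁) − D·e^(−rT)·N(d₂)
   = 560.7400·0.802604 − 509.8331·0.800371·0.383095 = 293.728334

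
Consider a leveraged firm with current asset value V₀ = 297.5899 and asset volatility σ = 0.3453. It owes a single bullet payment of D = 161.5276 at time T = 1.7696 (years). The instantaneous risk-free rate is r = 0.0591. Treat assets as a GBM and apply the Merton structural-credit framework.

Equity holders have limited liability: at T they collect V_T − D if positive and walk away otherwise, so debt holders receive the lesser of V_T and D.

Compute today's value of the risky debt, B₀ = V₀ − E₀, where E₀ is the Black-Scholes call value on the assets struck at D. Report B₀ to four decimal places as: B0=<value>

d₁ = [ln(V₀/D) + (r + σ²/2)T] / (σ√T)
   = [ln(297.5899/161.5276) + (0.0591 + 0.5·0.3453²)·1.7696] / (0.3453·√1.7696)
   = [0.611040 + 0.210080] / 0.459340 = 1.787609
d₂ = d₁ − σ√T = 1.787609 − 0.459340 = 1.328270
N(d₁) = 0.963080,  N(d₂) = 0.907955,  e^(−rT) = 0.900700
E₀ = V₀·N(d₁) − D·e^(−rT)·N(d₂)
   = 297.5899·0.963080 − 161.5276·0.900700·0.907955 = 154.506523
B₀ = V₀ − E₀ = 297.5899 − 154.506523 = 143.083377

B0=143.0834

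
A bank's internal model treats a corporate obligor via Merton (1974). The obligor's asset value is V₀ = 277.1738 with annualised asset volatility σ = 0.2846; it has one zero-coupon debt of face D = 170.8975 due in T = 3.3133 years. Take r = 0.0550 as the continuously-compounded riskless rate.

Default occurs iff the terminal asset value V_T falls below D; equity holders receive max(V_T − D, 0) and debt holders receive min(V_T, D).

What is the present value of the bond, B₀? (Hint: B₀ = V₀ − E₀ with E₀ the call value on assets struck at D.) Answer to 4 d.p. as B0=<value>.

B0=137.7027

d₁ = [ln(V₀/D) + (r + σ²/2)T] / (σ√T)
   = [ln(277.1738/170.8975) + (0.0550 + 0.5·0.2846²)·3.3133] / (0.2846·√3.3133)
   = [0.483581 + 0.316415] / 0.518042 = 1.544268
d₂ = d₁ − σ√T = 1.544268 − 0.518042 = 1.026226
N(d₁) = 0.938738,  N(d₂) = 0.847607,  e^(−rT) = 0.833408
E₀ = V₀·N(d₁) − D·e^(−rT)·N(d₂)
   = 277.1738·0.938738 − 170.8975·0.833408·0.847607 = 139.471136
B₀ = V₀ − E₀ = 277.1738 − 139.471136 = 137.702664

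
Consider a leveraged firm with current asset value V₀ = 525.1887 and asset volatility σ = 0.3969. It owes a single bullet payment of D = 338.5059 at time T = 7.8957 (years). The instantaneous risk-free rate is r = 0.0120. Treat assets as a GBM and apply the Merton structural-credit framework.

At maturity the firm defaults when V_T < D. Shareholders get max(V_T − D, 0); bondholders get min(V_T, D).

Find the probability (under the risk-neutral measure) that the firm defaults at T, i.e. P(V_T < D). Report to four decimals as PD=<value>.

PD=0.5314

d₁ = [ln(V₀/D) + (r + σ²/2)T] / (σ√T)
   = [ln(525.1887/338.5059) + (0.0120 + 0.5·0.3969²)·7.8957] / (0.3969·√7.8957)
   = [0.439216 + 0.716652] / 1.115261 = 1.036410
d₂ = d₁ − σ√T = 1.036410 − 1.115261 = -0.078850
risk-neutral PD = N(−d₂) = N(0.078850) = 0.531424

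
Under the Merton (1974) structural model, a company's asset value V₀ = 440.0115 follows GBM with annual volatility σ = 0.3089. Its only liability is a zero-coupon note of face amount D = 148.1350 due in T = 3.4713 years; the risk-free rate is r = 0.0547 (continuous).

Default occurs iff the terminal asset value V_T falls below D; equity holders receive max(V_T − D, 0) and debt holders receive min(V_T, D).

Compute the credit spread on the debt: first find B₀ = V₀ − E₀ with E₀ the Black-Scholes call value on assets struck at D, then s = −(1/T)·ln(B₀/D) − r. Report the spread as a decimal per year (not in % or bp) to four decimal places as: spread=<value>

spread=0.0014

d₁ = [ln(V₀/D) + (r + σ²/2)T] / (σ√T)
   = [ln(440.0115/148.1350) + (0.0547 + 0.5·0.3089²)·3.4713] / (0.3089·√3.4713)
   = [1.088677 + 0.355494] / 0.575525 = 2.509312
d₂ = d₁ − σ√T = 2.509312 − 0.575525 = 1.933788
N(d₁) = 0.993952,  N(d₂) = 0.973430,  e^(−rT) = 0.827058
E₀ = V₀·N(d₁) − D·e^(−rT)·N(d₂)
   = 440.0115·0.993952 − 148.1350·0.827058·0.973430 = 318.089100
B₀ = V₀ − E₀ = 440.0115 − 318.089100 = 121.922400
spread = −(1/T)·ln(B₀/D) − r = −(1/3.4713)·ln(121.922400/148.1350) − 0.0547 = 0.00139980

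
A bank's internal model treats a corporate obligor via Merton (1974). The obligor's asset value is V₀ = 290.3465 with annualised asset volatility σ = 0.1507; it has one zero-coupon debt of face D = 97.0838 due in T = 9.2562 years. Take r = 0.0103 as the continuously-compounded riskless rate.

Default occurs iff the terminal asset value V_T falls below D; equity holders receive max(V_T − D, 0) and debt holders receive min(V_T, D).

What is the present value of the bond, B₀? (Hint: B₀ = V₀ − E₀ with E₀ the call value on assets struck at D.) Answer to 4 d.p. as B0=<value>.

d₁ = [ln(V₀/D) + (r + σ²/2)T] / (σ√T)
   = [ln(290.3465/97.0838) + (0.0103 + 0.5·0.1507²)·9.2562] / (0.1507·√9.2562)
   = [1.095501 + 0.200445] / 0.458490 = 2.826554
d₂ = d₁ − σ√T = 2.826554 − 0.458490 = 2.368064
N(d₁) = 0.997647,  N(d₂) = 0.991059,  e^(−rT) = 0.909065
E₀ = V₀·N(d₁) − D·e^(−rT)·N(d₂)
   = 290.3465·0.997647 − 97.0838·0.909065·0.991059 = 202.197032
B₀ = V₀ − E₀ = 290.3465 − 202.197032 = 88.149468

B0=88.1495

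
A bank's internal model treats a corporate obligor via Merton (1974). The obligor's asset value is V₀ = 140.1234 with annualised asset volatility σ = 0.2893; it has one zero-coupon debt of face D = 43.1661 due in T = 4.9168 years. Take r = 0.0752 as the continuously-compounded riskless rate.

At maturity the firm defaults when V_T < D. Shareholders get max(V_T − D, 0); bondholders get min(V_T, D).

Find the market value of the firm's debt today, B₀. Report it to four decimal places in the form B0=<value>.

B0=29.7196

d₁ = [ln(V₀/D) + (r + σ²/2)T] / (σ√T)
   = [ln(140.1234/43.1661) + (0.0752 + 0.5·0.2893²)·4.9168] / (0.2893·√4.9168)
   = [1.177468 + 0.575498] / 0.641490 = 2.732648
d₂ = d₁ − σ√T = 2.732648 − 0.641490 = 2.091159
N(d₁) = 0.996859,  N(d₂) = 0.981743,  e^(−rT) = 0.690912
E₀ = V₀·N(d₁) − D·e^(−rT)·N(d₂)
   = 140.1234·0.996859 − 43.1661·0.690912·0.981743 = 110.403754
B₀ = V₀ − E₀ = 140.1234 − 110.403754 = 29.719646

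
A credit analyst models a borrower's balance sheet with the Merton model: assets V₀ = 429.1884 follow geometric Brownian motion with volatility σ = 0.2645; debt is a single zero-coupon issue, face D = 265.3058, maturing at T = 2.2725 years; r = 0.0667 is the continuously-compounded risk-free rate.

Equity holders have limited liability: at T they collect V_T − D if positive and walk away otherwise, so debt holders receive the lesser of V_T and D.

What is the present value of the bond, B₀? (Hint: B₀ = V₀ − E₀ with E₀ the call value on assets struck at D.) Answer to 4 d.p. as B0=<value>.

d₁ = [ln(V₀/D) + (r + σ²/2)T] / (σ√T)
   = [ln(429.1884/265.3058) + (0.0667 + 0.5·0.2645²)·2.2725] / (0.2645·√2.2725)
   = [0.481013 + 0.231068] / 0.398729 = 1.785878
d₂ = d₁ − σ√T = 1.785878 − 0.398729 = 1.387149
N(d₁) = 0.962940,  N(d₂) = 0.917302,  e^(−rT) = 0.859353
E₀ = V₀·N(d₁) − D·e^(−rT)·N(d₂)
   = 429.1884·0.962940 − 265.3058·0.859353·0.917302 = 204.146066
B₀ = V₀ − E₀ = 429.1884 − 204.146066 = 225.042334

B0=225.0423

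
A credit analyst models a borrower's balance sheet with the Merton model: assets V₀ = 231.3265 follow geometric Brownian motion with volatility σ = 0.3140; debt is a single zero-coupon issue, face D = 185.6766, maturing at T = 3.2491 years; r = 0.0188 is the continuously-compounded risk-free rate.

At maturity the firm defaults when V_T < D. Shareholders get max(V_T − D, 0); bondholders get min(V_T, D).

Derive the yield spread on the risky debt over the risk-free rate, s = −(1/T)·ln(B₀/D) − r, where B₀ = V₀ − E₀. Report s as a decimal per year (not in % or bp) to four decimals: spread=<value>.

d₁ = [ln(V₀/D) + (r + σ²/2)T] / (σ√T)
   = [ln(231.3265/185.6766) + (0.0188 + 0.5·0.3140²)·3.2491] / (0.3140·√3.2491)
   = [0.219824 + 0.221257] / 0.565993 = 0.779304
d₂ = d₁ − σ√T = 0.779304 − 0.565993 = 0.213311
N(d₁) = 0.782100,  N(d₂) = 0.584458,  e^(−rT) = 0.940745
E₀ = V₀·N(d₁) − D·e^(−rT)·N(d₂)
   = 231.3265·0.782100 − 185.6766·0.940745·0.584458 = 78.830605
B₀ = V₀ − E₀ = 231.3265 − 78.830605 = 152.495895
spread = −(1/T)·ln(B₀/D) − r = −(1/3.2491)·ln(152.495895/185.6766) − 0.0188 = 0.04179179

spread=0.0418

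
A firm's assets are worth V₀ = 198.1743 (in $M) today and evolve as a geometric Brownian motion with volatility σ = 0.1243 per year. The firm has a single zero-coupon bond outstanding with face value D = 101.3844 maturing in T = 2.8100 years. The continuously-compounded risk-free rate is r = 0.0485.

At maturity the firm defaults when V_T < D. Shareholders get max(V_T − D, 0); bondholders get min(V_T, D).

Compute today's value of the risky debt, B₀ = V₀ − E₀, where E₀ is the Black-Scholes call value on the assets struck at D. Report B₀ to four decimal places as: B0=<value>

d₁ = [ln(V₀/D) + (r + σ²/2)T] / (σ√T)
   = [ln(198.1743/101.3844) + (0.0485 + 0.5·0.1243²)·2.8100] / (0.1243·√2.8100)
   = [0.670228 + 0.157993] / 0.208365 = 3.974859
d₂ = d₁ − σ√T = 3.974859 − 0.208365 = 3.766495
N(d₁) = 0.999965,  N(d₂) = 0.999917,  e^(−rT) = 0.872594
E₀ = V₀·N(d₁) − D·e^(−rT)·N(d₂)
   = 198.1743·0.999965 − 101.3844·0.872594·0.999917 = 109.707236
B₀ = V₀ − E₀ = 198.1743 − 109.707236 = 88.467064

B0=88.4671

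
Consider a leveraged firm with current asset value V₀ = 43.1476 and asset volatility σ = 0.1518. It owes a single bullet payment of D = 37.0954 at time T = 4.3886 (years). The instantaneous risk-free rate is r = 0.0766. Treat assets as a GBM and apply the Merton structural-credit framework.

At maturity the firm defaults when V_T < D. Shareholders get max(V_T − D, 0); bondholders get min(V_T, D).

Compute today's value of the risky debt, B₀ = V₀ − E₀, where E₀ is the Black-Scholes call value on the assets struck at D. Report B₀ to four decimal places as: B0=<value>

B0=26.2149

d₁ = [ln(V₀/D) + (r + σ²/2)T] / (σ√T)
   = [ln(43.1476/37.0954) + (0.0766 + 0.5·0.1518²)·4.3886] / (0.1518·√4.3886)
   = [0.151134 + 0.386731] / 0.318006 = 1.691368
d₂ = d₁ − σ√T = 1.691368 − 0.318006 = 1.373362
N(d₁) = 0.954617,  N(d₂) = 0.915180,  e^(−rT) = 0.714504
E₀ = V₀·N(d₁) − D·e^(−rT)·N(d₂)
   = 43.1476·0.954617 − 37.0954·0.714504·0.915180 = 16.932745
B₀ = V₀ − E₀ = 43.1476 − 16.932745 = 26.214855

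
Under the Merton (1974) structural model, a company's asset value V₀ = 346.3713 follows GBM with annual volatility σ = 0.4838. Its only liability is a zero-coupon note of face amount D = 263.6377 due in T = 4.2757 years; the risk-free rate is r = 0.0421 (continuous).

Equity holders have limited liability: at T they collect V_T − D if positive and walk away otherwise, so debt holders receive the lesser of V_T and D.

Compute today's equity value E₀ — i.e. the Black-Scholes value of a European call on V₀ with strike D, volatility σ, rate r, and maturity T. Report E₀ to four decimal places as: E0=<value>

E0=181.4441

d₁ = [ln(V₀/D) + (r + σ²/2)T] / (σ√T)
   = [ln(346.3713/263.6377) + (0.0421 + 0.5·0.4838²)·4.2757] / (0.4838·√4.2757)
   = [0.272936 + 0.680397] / 1.000390 = 0.952961
d₂ = d₁ − σ√T = 0.952961 − 1.000390 = -0.047429
N(d₁) = 0.829695,  N(d₂) = 0.481086,  e^(−rT) = 0.835264
E₀ = V₀·N(d₁) − D·e^(−rT)·N(d₂)
   = 346.3713·0.829695 − 263.6377·0.835264·0.481086 = 181.444075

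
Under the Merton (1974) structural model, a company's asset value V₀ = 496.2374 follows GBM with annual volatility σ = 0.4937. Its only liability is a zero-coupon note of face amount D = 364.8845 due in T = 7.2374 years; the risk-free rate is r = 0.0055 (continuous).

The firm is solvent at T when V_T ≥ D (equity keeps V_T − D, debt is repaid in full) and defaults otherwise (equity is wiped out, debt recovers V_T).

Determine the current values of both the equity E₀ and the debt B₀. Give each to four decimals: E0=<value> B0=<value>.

E0=287.7484 B0=208.4890

d₁ = [ln(V₀/D) + (r + σ²/2)T] / (σ√T)
   = [ln(496.2374/364.8845) + (0.0055 + 0.5·0.4937²)·7.2374] / (0.4937·√7.2374)
   = [0.307474 + 0.921827] / 1.328172 = 0.925558
d₂ = d₁ − σ√T = 0.925558 − 1.328172 = -0.402615
N(d₁) = 0.822662,  N(d₂) = 0.343616,  e^(−rT) = 0.960976
E₀ = V₀·N(d₁) − D·e^(−rT)·N(d₂)
   = 496.2374·0.822662 − 364.8845·0.960976·0.343616 = 287.748385
B₀ = V₀ − E₀ = 496.2374 − 287.748385 = 208.489015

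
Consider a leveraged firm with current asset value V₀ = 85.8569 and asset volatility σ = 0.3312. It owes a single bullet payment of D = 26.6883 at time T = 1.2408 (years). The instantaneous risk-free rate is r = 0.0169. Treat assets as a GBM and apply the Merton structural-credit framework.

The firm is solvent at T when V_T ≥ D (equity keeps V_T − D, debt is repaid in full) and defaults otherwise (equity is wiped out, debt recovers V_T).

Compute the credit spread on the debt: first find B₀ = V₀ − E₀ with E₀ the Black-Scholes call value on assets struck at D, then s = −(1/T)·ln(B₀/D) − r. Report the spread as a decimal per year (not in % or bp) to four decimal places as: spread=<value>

d₁ = [ln(V₀/D) + (r + σ²/2)T] / (σ√T)
   = [ln(85.8569/26.6883) + (0.0169 + 0.5·0.3312²)·1.2408] / (0.3312·√1.2408)
   = [1.168457 + 0.089023] / 0.368928 = 3.408473
d₂ = d₁ − σ√T = 3.408473 − 0.368928 = 3.039545
N(d₁) = 0.999673,  N(d₂) = 0.998815,  e^(−rT) = 0.979249
E₀ = V₀·N(d₁) − D·e^(−rT)·N(d₂)
   = 85.8569·0.999673 − 26.6883·0.979249·0.998815 = 59.725331
B₀ = V₀ − E₀ = 85.8569 − 59.725331 = 26.131569
spread = −(1/T)·ln(B₀/D) − r = −(1/1.2408)·ln(26.131569/26.6883) − 0.0169 = 0.00008995

spread=0.0001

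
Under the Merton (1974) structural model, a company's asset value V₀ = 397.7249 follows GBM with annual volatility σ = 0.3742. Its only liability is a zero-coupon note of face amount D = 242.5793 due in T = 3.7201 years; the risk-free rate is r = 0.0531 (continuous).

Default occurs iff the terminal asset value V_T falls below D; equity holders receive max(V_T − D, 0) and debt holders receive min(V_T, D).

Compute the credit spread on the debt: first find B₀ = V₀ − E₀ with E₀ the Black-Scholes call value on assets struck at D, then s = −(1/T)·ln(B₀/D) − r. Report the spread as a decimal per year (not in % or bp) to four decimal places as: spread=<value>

spread=0.0248

d₁ = [ln(V₀/D) + (r + σ²/2)T] / (σ√T)
   = [ln(397.7249/242.5793) + (0.0531 + 0.5·0.3742²)·3.7201] / (0.3742·√3.7201)
   = [0.494432 + 0.457992] / 0.721741 = 1.319621
d₂ = d₁ − σ√T = 1.319621 − 0.721741 = 0.597880
N(d₁) = 0.906519,  N(d₂) = 0.725040,  e^(−rT) = 0.820750
E₀ = V₀·N(d₁) − D·e^(−rT)·N(d₂)
   = 397.7249·0.906519 − 242.5793·0.820750·0.725040 = 216.192054
B₀ = V₀ − E₀ = 397.7249 − 216.192054 = 181.532846
spread = −(1/T)·ln(B₀/D) − r = −(1/3.7201)·ln(181.532846/242.5793) − 0.0531 = 0.02482588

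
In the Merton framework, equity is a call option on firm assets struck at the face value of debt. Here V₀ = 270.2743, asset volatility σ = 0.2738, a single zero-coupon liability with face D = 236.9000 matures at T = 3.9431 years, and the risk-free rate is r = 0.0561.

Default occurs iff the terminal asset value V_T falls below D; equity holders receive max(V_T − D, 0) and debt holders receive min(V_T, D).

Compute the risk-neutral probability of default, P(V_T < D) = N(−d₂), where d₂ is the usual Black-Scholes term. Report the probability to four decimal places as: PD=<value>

d₁ = [ln(V₀/D) + (r + σ²/2)T] / (σ√T)
   = [ln(270.2743/236.9000) + (0.0561 + 0.5·0.2738²)·3.9431] / (0.2738·√3.9431)
   = [0.131799 + 0.369008] / 0.543691 = 0.921124
d₂ = d₁ − σ√T = 0.921124 − 0.543691 = 0.377433
risk-neutral PD = N(−d₂) = N(-0.377433) = 0.352926

PD=0.3529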